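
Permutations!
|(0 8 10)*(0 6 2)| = 5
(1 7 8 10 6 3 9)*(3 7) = (1 3 9)(6 7 8 10) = [0, 3, 2, 9, 4, 5, 7, 8, 10, 1, 6]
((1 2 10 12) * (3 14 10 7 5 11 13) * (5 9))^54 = (1 12 10 14 3 13 11 5 9 7 2)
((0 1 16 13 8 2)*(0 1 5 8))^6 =(0 13 16 1 2 8 5)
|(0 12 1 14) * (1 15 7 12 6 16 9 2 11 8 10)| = 30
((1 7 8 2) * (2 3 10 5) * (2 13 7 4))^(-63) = (3 13)(5 8)(7 10)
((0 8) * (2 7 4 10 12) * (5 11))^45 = (12)(0 8)(5 11)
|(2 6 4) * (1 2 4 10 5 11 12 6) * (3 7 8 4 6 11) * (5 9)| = |(1 2)(3 7 8 4 6 10 9 5)(11 12)| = 8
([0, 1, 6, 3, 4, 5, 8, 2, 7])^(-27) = (2 6 8 7)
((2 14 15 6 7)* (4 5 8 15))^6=((2 14 4 5 8 15 6 7))^6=(2 6 8 4)(5 14 7 15)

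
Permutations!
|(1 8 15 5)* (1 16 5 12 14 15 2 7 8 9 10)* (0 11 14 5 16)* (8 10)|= |(16)(0 11 14 15 12 5)(1 9 8 2 7 10)|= 6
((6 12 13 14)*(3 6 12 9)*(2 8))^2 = (3 9 6)(12 14 13)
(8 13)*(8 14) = [0, 1, 2, 3, 4, 5, 6, 7, 13, 9, 10, 11, 12, 14, 8] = (8 13 14)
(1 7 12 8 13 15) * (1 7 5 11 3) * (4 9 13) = [0, 5, 2, 1, 9, 11, 6, 12, 4, 13, 10, 3, 8, 15, 14, 7] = (1 5 11 3)(4 9 13 15 7 12 8)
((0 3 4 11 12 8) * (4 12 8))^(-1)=((0 3 12 4 11 8))^(-1)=(0 8 11 4 12 3)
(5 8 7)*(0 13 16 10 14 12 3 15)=(0 13 16 10 14 12 3 15)(5 8 7)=[13, 1, 2, 15, 4, 8, 6, 5, 7, 9, 14, 11, 3, 16, 12, 0, 10]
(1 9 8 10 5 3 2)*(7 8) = [0, 9, 1, 2, 4, 3, 6, 8, 10, 7, 5] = (1 9 7 8 10 5 3 2)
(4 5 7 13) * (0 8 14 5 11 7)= (0 8 14 5)(4 11 7 13)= [8, 1, 2, 3, 11, 0, 6, 13, 14, 9, 10, 7, 12, 4, 5]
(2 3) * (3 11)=(2 11 3)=[0, 1, 11, 2, 4, 5, 6, 7, 8, 9, 10, 3]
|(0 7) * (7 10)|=3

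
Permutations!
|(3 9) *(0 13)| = |(0 13)(3 9)| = 2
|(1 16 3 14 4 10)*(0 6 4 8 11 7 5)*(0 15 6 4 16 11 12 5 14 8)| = |(0 4 10 1 11 7 14)(3 8 12 5 15 6 16)| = 7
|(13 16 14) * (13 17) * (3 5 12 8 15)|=20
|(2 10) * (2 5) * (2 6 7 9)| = |(2 10 5 6 7 9)| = 6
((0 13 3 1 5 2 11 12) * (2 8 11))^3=(0 1 11 13 5 12 3 8)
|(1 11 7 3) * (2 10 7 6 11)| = 10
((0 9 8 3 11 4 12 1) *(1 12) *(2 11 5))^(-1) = (12)(0 1 4 11 2 5 3 8 9)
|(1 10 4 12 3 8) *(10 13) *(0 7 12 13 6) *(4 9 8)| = |(0 7 12 3 4 13 10 9 8 1 6)| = 11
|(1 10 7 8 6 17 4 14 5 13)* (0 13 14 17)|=14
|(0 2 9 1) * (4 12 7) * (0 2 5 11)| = |(0 5 11)(1 2 9)(4 12 7)| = 3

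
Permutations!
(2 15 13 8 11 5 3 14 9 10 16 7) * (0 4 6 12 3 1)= (0 4 6 12 3 14 9 10 16 7 2 15 13 8 11 5 1)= [4, 0, 15, 14, 6, 1, 12, 2, 11, 10, 16, 5, 3, 8, 9, 13, 7]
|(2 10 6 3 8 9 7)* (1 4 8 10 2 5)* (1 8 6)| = 20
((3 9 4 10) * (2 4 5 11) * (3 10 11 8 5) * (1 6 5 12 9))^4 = (1 12 6 9 5 3 8)(2 4 11)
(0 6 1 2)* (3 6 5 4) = (0 5 4 3 6 1 2) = [5, 2, 0, 6, 3, 4, 1]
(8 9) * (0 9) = [9, 1, 2, 3, 4, 5, 6, 7, 0, 8] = (0 9 8)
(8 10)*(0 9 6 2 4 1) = (0 9 6 2 4 1)(8 10) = [9, 0, 4, 3, 1, 5, 2, 7, 10, 6, 8]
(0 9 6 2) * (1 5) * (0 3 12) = [9, 5, 3, 12, 4, 1, 2, 7, 8, 6, 10, 11, 0] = (0 9 6 2 3 12)(1 5)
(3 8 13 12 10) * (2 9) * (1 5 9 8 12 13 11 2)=(13)(1 5 9)(2 8 11)(3 12 10)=[0, 5, 8, 12, 4, 9, 6, 7, 11, 1, 3, 2, 10, 13]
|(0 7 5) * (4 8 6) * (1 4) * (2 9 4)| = 6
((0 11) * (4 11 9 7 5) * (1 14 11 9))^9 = ((0 1 14 11)(4 9 7 5))^9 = (0 1 14 11)(4 9 7 5)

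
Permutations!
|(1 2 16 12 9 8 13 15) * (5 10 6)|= |(1 2 16 12 9 8 13 15)(5 10 6)|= 24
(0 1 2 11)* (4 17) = (0 1 2 11)(4 17) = [1, 2, 11, 3, 17, 5, 6, 7, 8, 9, 10, 0, 12, 13, 14, 15, 16, 4]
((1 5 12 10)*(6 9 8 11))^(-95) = (1 5 12 10)(6 9 8 11) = ((1 5 12 10)(6 9 8 11))^(-95)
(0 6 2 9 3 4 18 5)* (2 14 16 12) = (0 6 14 16 12 2 9 3 4 18 5) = [6, 1, 9, 4, 18, 0, 14, 7, 8, 3, 10, 11, 2, 13, 16, 15, 12, 17, 5]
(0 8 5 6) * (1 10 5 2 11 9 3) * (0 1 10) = (0 8 2 11 9 3 10 5 6 1) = [8, 0, 11, 10, 4, 6, 1, 7, 2, 3, 5, 9]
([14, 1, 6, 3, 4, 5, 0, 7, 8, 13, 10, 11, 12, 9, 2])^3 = [6, 1, 14, 3, 4, 5, 2, 7, 8, 13, 10, 11, 12, 9, 0]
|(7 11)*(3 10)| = 2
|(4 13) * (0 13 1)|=|(0 13 4 1)|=4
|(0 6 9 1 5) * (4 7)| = |(0 6 9 1 5)(4 7)| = 10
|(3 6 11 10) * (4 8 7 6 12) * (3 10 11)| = 6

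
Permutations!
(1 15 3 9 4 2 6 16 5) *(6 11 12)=[0, 15, 11, 9, 2, 1, 16, 7, 8, 4, 10, 12, 6, 13, 14, 3, 5]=(1 15 3 9 4 2 11 12 6 16 5)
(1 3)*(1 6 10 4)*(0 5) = (0 5)(1 3 6 10 4) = [5, 3, 2, 6, 1, 0, 10, 7, 8, 9, 4]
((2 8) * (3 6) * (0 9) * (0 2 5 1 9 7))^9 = ((0 7)(1 9 2 8 5)(3 6))^9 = (0 7)(1 5 8 2 9)(3 6)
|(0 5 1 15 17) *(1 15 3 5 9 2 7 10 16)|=11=|(0 9 2 7 10 16 1 3 5 15 17)|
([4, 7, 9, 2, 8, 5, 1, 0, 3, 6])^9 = (9)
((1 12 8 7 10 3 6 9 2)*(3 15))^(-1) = ((1 12 8 7 10 15 3 6 9 2))^(-1) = (1 2 9 6 3 15 10 7 8 12)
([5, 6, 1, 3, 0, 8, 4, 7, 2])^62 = (0 4 6 1 2 8 5)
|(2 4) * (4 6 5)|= 4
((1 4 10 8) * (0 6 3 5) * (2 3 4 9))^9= (0 5 3 2 9 1 8 10 4 6)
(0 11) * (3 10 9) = (0 11)(3 10 9) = [11, 1, 2, 10, 4, 5, 6, 7, 8, 3, 9, 0]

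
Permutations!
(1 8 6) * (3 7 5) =(1 8 6)(3 7 5) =[0, 8, 2, 7, 4, 3, 1, 5, 6]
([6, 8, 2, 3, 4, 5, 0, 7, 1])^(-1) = (0 6)(1 8)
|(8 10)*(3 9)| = |(3 9)(8 10)| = 2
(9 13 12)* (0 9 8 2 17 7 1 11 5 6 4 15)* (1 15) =(0 9 13 12 8 2 17 7 15)(1 11 5 6 4) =[9, 11, 17, 3, 1, 6, 4, 15, 2, 13, 10, 5, 8, 12, 14, 0, 16, 7]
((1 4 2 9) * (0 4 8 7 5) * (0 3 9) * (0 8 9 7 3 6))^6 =(9)(0 5 3 2)(4 6 7 8)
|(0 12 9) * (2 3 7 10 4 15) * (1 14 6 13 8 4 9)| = 14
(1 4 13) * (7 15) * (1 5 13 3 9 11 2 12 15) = (1 4 3 9 11 2 12 15 7)(5 13) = [0, 4, 12, 9, 3, 13, 6, 1, 8, 11, 10, 2, 15, 5, 14, 7]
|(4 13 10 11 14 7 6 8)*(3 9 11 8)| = 12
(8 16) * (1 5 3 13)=(1 5 3 13)(8 16)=[0, 5, 2, 13, 4, 3, 6, 7, 16, 9, 10, 11, 12, 1, 14, 15, 8]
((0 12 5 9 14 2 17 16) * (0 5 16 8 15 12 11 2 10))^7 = (0 16 2 9 8 10 12 11 5 17 14 15)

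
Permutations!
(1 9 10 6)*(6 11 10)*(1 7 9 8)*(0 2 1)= [2, 8, 1, 3, 4, 5, 7, 9, 0, 6, 11, 10]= (0 2 1 8)(6 7 9)(10 11)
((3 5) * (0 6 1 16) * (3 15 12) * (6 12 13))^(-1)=(0 16 1 6 13 15 5 3 12)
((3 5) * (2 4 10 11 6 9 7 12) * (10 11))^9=((2 4 11 6 9 7 12)(3 5))^9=(2 11 9 12 4 6 7)(3 5)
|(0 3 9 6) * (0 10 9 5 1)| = |(0 3 5 1)(6 10 9)| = 12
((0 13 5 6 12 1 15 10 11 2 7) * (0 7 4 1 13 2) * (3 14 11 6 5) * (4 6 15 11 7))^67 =((0 2 6 12 13 3 14 7 4 1 11)(10 15))^67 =(0 2 6 12 13 3 14 7 4 1 11)(10 15)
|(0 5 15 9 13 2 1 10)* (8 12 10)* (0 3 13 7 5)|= |(1 8 12 10 3 13 2)(5 15 9 7)|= 28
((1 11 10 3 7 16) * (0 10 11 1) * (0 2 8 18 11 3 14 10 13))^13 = (0 13)(2 16 7 3 11 18 8)(10 14)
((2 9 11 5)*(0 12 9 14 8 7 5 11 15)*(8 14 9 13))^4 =(0 7 15 8 9 13 2 12 5)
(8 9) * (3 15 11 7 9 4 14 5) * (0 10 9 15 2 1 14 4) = (0 10 9 8)(1 14 5 3 2)(7 15 11) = [10, 14, 1, 2, 4, 3, 6, 15, 0, 8, 9, 7, 12, 13, 5, 11]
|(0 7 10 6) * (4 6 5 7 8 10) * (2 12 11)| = 21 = |(0 8 10 5 7 4 6)(2 12 11)|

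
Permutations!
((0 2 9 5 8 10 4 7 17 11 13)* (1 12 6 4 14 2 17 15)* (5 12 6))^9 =(0 17 11 13)(1 15 7 4 6)(2 12 8 14 9 5 10)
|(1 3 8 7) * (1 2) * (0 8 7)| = 4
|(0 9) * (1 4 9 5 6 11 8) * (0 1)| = 15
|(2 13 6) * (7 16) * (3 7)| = 3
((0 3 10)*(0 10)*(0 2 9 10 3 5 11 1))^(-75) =(0 5 11 1)(2 9 10 3) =((0 5 11 1)(2 9 10 3))^(-75)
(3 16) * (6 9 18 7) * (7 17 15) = (3 16)(6 9 18 17 15 7) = [0, 1, 2, 16, 4, 5, 9, 6, 8, 18, 10, 11, 12, 13, 14, 7, 3, 15, 17]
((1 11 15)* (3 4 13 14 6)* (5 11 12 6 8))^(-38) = (1 14 12 8 6 5 3 11 4 15 13)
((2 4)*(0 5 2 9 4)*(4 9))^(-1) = (9)(0 2 5)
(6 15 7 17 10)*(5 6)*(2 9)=(2 9)(5 6 15 7 17 10)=[0, 1, 9, 3, 4, 6, 15, 17, 8, 2, 5, 11, 12, 13, 14, 7, 16, 10]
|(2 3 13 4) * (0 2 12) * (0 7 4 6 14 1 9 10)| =9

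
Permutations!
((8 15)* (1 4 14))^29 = (1 14 4)(8 15)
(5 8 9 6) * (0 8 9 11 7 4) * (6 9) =(0 8 11 7 4)(5 6) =[8, 1, 2, 3, 0, 6, 5, 4, 11, 9, 10, 7]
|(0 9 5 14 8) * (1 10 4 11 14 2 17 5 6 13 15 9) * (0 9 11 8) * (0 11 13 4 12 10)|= 12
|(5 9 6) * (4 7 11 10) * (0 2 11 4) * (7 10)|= |(0 2 11 7 4 10)(5 9 6)|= 6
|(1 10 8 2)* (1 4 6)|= 6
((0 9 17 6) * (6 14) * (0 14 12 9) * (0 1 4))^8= (0 4 1)(9 12 17)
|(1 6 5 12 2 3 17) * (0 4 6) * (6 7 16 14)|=|(0 4 7 16 14 6 5 12 2 3 17 1)|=12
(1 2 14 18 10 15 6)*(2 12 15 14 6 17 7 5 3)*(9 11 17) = (1 12 15 9 11 17 7 5 3 2 6)(10 14 18) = [0, 12, 6, 2, 4, 3, 1, 5, 8, 11, 14, 17, 15, 13, 18, 9, 16, 7, 10]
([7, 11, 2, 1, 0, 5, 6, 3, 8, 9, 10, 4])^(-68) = [11, 7, 2, 0, 1, 5, 6, 4, 8, 9, 10, 3]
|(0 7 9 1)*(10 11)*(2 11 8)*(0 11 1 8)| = |(0 7 9 8 2 1 11 10)| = 8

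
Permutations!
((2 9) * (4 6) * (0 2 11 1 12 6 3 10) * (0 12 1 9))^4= (3 4 6 12 10)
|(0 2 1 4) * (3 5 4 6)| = |(0 2 1 6 3 5 4)| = 7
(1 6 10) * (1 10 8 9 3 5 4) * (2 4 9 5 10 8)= (1 6 2 4)(3 10 8 5 9)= [0, 6, 4, 10, 1, 9, 2, 7, 5, 3, 8]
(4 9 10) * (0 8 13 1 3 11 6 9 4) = [8, 3, 2, 11, 4, 5, 9, 7, 13, 10, 0, 6, 12, 1] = (0 8 13 1 3 11 6 9 10)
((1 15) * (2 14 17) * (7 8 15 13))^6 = ((1 13 7 8 15)(2 14 17))^6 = (17)(1 13 7 8 15)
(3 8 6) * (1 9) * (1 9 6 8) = [0, 6, 2, 1, 4, 5, 3, 7, 8, 9] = (9)(1 6 3)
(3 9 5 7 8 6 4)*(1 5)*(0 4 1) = [4, 5, 2, 9, 3, 7, 1, 8, 6, 0] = (0 4 3 9)(1 5 7 8 6)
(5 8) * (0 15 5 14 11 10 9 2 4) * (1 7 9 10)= (0 15 5 8 14 11 1 7 9 2 4)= [15, 7, 4, 3, 0, 8, 6, 9, 14, 2, 10, 1, 12, 13, 11, 5]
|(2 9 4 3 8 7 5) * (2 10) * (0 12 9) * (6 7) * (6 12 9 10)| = |(0 9 4 3 8 12 10 2)(5 6 7)| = 24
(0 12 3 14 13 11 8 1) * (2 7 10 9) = (0 12 3 14 13 11 8 1)(2 7 10 9) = [12, 0, 7, 14, 4, 5, 6, 10, 1, 2, 9, 8, 3, 11, 13]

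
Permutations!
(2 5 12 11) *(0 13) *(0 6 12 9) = (0 13 6 12 11 2 5 9) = [13, 1, 5, 3, 4, 9, 12, 7, 8, 0, 10, 2, 11, 6]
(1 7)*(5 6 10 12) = (1 7)(5 6 10 12) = [0, 7, 2, 3, 4, 6, 10, 1, 8, 9, 12, 11, 5]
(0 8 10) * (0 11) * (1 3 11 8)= (0 1 3 11)(8 10)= [1, 3, 2, 11, 4, 5, 6, 7, 10, 9, 8, 0]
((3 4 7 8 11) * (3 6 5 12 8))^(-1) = (3 7 4)(5 6 11 8 12)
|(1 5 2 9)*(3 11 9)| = |(1 5 2 3 11 9)| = 6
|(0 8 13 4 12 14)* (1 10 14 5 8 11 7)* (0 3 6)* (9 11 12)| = |(0 12 5 8 13 4 9 11 7 1 10 14 3 6)| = 14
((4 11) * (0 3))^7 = ((0 3)(4 11))^7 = (0 3)(4 11)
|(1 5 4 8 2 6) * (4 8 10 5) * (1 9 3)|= |(1 4 10 5 8 2 6 9 3)|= 9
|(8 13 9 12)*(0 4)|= 4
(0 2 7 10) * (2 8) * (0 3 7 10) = (0 8 2 10 3 7) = [8, 1, 10, 7, 4, 5, 6, 0, 2, 9, 3]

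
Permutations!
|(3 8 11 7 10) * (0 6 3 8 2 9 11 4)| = 10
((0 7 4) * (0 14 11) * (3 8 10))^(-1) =((0 7 4 14 11)(3 8 10))^(-1) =(0 11 14 4 7)(3 10 8)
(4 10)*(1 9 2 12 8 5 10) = [0, 9, 12, 3, 1, 10, 6, 7, 5, 2, 4, 11, 8] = (1 9 2 12 8 5 10 4)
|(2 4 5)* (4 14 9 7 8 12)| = |(2 14 9 7 8 12 4 5)| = 8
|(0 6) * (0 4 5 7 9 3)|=|(0 6 4 5 7 9 3)|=7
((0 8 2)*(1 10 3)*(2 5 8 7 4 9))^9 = ((0 7 4 9 2)(1 10 3)(5 8))^9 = (10)(0 2 9 4 7)(5 8)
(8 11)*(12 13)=(8 11)(12 13)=[0, 1, 2, 3, 4, 5, 6, 7, 11, 9, 10, 8, 13, 12]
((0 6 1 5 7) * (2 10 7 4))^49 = (0 6 1 5 4 2 10 7)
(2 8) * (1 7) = (1 7)(2 8) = [0, 7, 8, 3, 4, 5, 6, 1, 2]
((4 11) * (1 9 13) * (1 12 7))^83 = ((1 9 13 12 7)(4 11))^83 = (1 12 9 7 13)(4 11)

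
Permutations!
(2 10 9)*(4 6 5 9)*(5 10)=(2 5 9)(4 6 10)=[0, 1, 5, 3, 6, 9, 10, 7, 8, 2, 4]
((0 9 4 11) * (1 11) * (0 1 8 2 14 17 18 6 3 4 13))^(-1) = (0 13 9)(1 11)(2 8 4 3 6 18 17 14)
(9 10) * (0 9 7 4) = (0 9 10 7 4) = [9, 1, 2, 3, 0, 5, 6, 4, 8, 10, 7]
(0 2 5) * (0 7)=(0 2 5 7)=[2, 1, 5, 3, 4, 7, 6, 0]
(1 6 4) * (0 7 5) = (0 7 5)(1 6 4) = [7, 6, 2, 3, 1, 0, 4, 5]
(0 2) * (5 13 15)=(0 2)(5 13 15)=[2, 1, 0, 3, 4, 13, 6, 7, 8, 9, 10, 11, 12, 15, 14, 5]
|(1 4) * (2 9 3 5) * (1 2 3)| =|(1 4 2 9)(3 5)| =4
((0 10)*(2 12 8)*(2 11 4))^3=((0 10)(2 12 8 11 4))^3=(0 10)(2 11 12 4 8)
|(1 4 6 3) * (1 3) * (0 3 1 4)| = |(0 3 1)(4 6)| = 6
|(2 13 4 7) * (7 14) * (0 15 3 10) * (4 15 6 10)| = |(0 6 10)(2 13 15 3 4 14 7)| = 21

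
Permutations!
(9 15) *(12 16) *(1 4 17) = (1 4 17)(9 15)(12 16) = [0, 4, 2, 3, 17, 5, 6, 7, 8, 15, 10, 11, 16, 13, 14, 9, 12, 1]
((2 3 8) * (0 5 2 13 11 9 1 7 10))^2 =((0 5 2 3 8 13 11 9 1 7 10))^2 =(0 2 8 11 1 10 5 3 13 9 7)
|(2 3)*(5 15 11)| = 6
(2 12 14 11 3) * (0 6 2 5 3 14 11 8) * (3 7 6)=(0 3 5 7 6 2 12 11 14 8)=[3, 1, 12, 5, 4, 7, 2, 6, 0, 9, 10, 14, 11, 13, 8]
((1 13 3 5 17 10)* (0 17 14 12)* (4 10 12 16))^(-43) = ((0 17 12)(1 13 3 5 14 16 4 10))^(-43) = (0 12 17)(1 16 3 10 14 13 4 5)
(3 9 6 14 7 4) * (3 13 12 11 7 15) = (3 9 6 14 15)(4 13 12 11 7) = [0, 1, 2, 9, 13, 5, 14, 4, 8, 6, 10, 7, 11, 12, 15, 3]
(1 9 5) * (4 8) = (1 9 5)(4 8) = [0, 9, 2, 3, 8, 1, 6, 7, 4, 5]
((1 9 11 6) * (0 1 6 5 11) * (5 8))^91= ((0 1 9)(5 11 8))^91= (0 1 9)(5 11 8)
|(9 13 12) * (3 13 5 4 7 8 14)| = 9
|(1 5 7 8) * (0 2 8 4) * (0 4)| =6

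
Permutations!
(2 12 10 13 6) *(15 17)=(2 12 10 13 6)(15 17)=[0, 1, 12, 3, 4, 5, 2, 7, 8, 9, 13, 11, 10, 6, 14, 17, 16, 15]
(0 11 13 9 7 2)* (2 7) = (0 11 13 9 2) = [11, 1, 0, 3, 4, 5, 6, 7, 8, 2, 10, 13, 12, 9]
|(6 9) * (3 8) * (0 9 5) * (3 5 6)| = 5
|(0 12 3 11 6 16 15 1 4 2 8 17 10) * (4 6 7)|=|(0 12 3 11 7 4 2 8 17 10)(1 6 16 15)|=20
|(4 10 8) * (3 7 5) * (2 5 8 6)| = |(2 5 3 7 8 4 10 6)| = 8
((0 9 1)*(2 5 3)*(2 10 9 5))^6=((0 5 3 10 9 1))^6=(10)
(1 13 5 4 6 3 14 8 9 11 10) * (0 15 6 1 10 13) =(0 15 6 3 14 8 9 11 13 5 4 1) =[15, 0, 2, 14, 1, 4, 3, 7, 9, 11, 10, 13, 12, 5, 8, 6]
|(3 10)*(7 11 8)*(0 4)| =6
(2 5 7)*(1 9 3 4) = (1 9 3 4)(2 5 7) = [0, 9, 5, 4, 1, 7, 6, 2, 8, 3]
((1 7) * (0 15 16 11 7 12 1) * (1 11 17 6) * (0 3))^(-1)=(0 3 7 11 12 1 6 17 16 15)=((0 15 16 17 6 1 12 11 7 3))^(-1)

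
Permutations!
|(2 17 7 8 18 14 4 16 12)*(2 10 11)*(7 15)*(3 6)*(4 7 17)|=|(2 4 16 12 10 11)(3 6)(7 8 18 14)(15 17)|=12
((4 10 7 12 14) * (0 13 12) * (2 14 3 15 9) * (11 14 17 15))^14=(0 14 13 4 12 10 3 7 11)(2 15)(9 17)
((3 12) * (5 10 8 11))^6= (12)(5 8)(10 11)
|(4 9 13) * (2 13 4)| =|(2 13)(4 9)| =2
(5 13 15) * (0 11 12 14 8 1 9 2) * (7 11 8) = (0 8 1 9 2)(5 13 15)(7 11 12 14) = [8, 9, 0, 3, 4, 13, 6, 11, 1, 2, 10, 12, 14, 15, 7, 5]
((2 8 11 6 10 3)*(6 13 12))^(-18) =(2 10 12 11)(3 6 13 8)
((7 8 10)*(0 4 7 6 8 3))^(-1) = (0 3 7 4)(6 10 8)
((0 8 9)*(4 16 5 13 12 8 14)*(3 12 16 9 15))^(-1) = (0 9 4 14)(3 15 8 12)(5 16 13)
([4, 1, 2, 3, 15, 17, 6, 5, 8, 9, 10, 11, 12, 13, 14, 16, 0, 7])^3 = (17)(0 16 15 4)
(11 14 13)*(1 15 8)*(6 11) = (1 15 8)(6 11 14 13) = [0, 15, 2, 3, 4, 5, 11, 7, 1, 9, 10, 14, 12, 6, 13, 8]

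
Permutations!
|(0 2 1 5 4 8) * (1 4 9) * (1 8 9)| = |(0 2 4 9 8)(1 5)| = 10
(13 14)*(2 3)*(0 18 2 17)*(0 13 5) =[18, 1, 3, 17, 4, 0, 6, 7, 8, 9, 10, 11, 12, 14, 5, 15, 16, 13, 2] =(0 18 2 3 17 13 14 5)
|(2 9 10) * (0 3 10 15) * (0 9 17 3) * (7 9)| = 12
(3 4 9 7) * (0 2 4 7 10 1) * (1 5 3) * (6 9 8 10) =(0 2 4 8 10 5 3 7 1)(6 9) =[2, 0, 4, 7, 8, 3, 9, 1, 10, 6, 5]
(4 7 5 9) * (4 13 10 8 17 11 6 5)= [0, 1, 2, 3, 7, 9, 5, 4, 17, 13, 8, 6, 12, 10, 14, 15, 16, 11]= (4 7)(5 9 13 10 8 17 11 6)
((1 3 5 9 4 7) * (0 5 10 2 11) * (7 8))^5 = ((0 5 9 4 8 7 1 3 10 2 11))^5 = (0 7 11 8 2 4 10 9 3 5 1)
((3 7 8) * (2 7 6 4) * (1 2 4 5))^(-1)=(1 5 6 3 8 7 2)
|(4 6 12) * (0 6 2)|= 5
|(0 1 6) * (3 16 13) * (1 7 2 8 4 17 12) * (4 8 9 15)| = |(0 7 2 9 15 4 17 12 1 6)(3 16 13)| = 30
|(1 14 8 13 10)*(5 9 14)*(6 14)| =8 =|(1 5 9 6 14 8 13 10)|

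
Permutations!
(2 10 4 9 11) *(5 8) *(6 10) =(2 6 10 4 9 11)(5 8) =[0, 1, 6, 3, 9, 8, 10, 7, 5, 11, 4, 2]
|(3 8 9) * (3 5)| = |(3 8 9 5)| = 4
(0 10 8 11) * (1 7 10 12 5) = [12, 7, 2, 3, 4, 1, 6, 10, 11, 9, 8, 0, 5] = (0 12 5 1 7 10 8 11)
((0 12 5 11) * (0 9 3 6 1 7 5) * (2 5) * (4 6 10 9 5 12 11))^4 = ((0 11 5 4 6 1 7 2 12)(3 10 9))^4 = (0 6 12 4 2 5 7 11 1)(3 10 9)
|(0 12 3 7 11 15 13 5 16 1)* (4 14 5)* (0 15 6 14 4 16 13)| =|(0 12 3 7 11 6 14 5 13 16 1 15)| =12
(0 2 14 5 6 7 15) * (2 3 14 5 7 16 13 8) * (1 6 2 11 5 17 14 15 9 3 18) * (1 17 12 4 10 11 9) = (0 18 17 14 7 1 6 16 13 8 9 3 15)(2 12 4 10 11 5) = [18, 6, 12, 15, 10, 2, 16, 1, 9, 3, 11, 5, 4, 8, 7, 0, 13, 14, 17]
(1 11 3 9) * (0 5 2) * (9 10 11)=(0 5 2)(1 9)(3 10 11)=[5, 9, 0, 10, 4, 2, 6, 7, 8, 1, 11, 3]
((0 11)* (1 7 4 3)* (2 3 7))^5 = (0 11)(1 3 2)(4 7)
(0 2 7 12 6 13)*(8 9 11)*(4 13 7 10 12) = (0 2 10 12 6 7 4 13)(8 9 11) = [2, 1, 10, 3, 13, 5, 7, 4, 9, 11, 12, 8, 6, 0]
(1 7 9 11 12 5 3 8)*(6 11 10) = (1 7 9 10 6 11 12 5 3 8) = [0, 7, 2, 8, 4, 3, 11, 9, 1, 10, 6, 12, 5]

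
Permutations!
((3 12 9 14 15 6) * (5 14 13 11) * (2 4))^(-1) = ((2 4)(3 12 9 13 11 5 14 15 6))^(-1) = (2 4)(3 6 15 14 5 11 13 9 12)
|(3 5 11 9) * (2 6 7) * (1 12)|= |(1 12)(2 6 7)(3 5 11 9)|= 12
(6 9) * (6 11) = [0, 1, 2, 3, 4, 5, 9, 7, 8, 11, 10, 6] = (6 9 11)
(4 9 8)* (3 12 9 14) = (3 12 9 8 4 14) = [0, 1, 2, 12, 14, 5, 6, 7, 4, 8, 10, 11, 9, 13, 3]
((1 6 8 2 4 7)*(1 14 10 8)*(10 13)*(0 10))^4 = ((0 10 8 2 4 7 14 13)(1 6))^4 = (0 4)(2 13)(7 10)(8 14)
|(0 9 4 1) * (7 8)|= 4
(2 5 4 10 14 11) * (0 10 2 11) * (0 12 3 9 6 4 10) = (2 5 10 14 12 3 9 6 4) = [0, 1, 5, 9, 2, 10, 4, 7, 8, 6, 14, 11, 3, 13, 12]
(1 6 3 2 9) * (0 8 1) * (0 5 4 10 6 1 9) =(0 8 9 5 4 10 6 3 2) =[8, 1, 0, 2, 10, 4, 3, 7, 9, 5, 6]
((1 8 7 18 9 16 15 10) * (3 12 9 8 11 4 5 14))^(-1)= ((1 11 4 5 14 3 12 9 16 15 10)(7 18 8))^(-1)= (1 10 15 16 9 12 3 14 5 4 11)(7 8 18)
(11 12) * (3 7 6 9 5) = (3 7 6 9 5)(11 12) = [0, 1, 2, 7, 4, 3, 9, 6, 8, 5, 10, 12, 11]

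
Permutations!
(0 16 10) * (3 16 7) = [7, 1, 2, 16, 4, 5, 6, 3, 8, 9, 0, 11, 12, 13, 14, 15, 10] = (0 7 3 16 10)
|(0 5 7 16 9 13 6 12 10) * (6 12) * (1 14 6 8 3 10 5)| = |(0 1 14 6 8 3 10)(5 7 16 9 13 12)| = 42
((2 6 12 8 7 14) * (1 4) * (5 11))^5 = ((1 4)(2 6 12 8 7 14)(5 11))^5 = (1 4)(2 14 7 8 12 6)(5 11)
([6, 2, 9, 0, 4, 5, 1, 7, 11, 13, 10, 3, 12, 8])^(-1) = [3, 6, 1, 11, 4, 5, 0, 7, 13, 2, 10, 8, 12, 9]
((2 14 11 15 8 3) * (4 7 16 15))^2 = (2 11 7 15 3 14 4 16 8)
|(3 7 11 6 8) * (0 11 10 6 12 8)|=8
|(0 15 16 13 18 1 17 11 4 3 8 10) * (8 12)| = |(0 15 16 13 18 1 17 11 4 3 12 8 10)| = 13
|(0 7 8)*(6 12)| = 6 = |(0 7 8)(6 12)|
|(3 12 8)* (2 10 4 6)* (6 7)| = |(2 10 4 7 6)(3 12 8)| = 15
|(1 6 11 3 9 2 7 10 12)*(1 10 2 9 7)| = 6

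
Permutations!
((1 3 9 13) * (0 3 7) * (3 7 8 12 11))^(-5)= ((0 7)(1 8 12 11 3 9 13))^(-5)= (0 7)(1 12 3 13 8 11 9)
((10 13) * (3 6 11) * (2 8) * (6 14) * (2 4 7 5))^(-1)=((2 8 4 7 5)(3 14 6 11)(10 13))^(-1)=(2 5 7 4 8)(3 11 6 14)(10 13)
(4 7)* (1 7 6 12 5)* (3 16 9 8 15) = (1 7 4 6 12 5)(3 16 9 8 15) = [0, 7, 2, 16, 6, 1, 12, 4, 15, 8, 10, 11, 5, 13, 14, 3, 9]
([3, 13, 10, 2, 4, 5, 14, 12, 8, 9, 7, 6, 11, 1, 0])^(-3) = [11, 13, 14, 6, 4, 5, 7, 3, 8, 9, 0, 10, 2, 1, 12]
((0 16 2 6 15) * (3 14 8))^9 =(0 15 6 2 16)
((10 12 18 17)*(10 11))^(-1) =(10 11 17 18 12)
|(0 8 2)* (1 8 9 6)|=6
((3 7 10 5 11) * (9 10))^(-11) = (3 7 9 10 5 11)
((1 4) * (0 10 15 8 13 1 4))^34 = (0 13 15)(1 8 10)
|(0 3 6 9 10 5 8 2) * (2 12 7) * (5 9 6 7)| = 12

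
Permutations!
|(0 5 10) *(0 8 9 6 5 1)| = 10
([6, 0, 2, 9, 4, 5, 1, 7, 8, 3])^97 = [6, 0, 2, 9, 4, 5, 1, 7, 8, 3]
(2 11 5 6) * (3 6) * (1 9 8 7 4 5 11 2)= (11)(1 9 8 7 4 5 3 6)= [0, 9, 2, 6, 5, 3, 1, 4, 7, 8, 10, 11]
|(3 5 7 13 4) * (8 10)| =|(3 5 7 13 4)(8 10)| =10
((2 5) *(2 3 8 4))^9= ((2 5 3 8 4))^9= (2 4 8 3 5)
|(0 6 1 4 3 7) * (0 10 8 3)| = 4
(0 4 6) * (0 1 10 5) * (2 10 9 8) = [4, 9, 10, 3, 6, 0, 1, 7, 2, 8, 5] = (0 4 6 1 9 8 2 10 5)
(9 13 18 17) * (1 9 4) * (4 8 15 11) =(1 9 13 18 17 8 15 11 4) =[0, 9, 2, 3, 1, 5, 6, 7, 15, 13, 10, 4, 12, 18, 14, 11, 16, 8, 17]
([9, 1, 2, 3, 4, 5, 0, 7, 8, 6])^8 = [6, 1, 2, 3, 4, 5, 9, 7, 8, 0]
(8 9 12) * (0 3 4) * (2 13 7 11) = (0 3 4)(2 13 7 11)(8 9 12) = [3, 1, 13, 4, 0, 5, 6, 11, 9, 12, 10, 2, 8, 7]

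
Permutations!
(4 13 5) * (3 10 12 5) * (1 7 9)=(1 7 9)(3 10 12 5 4 13)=[0, 7, 2, 10, 13, 4, 6, 9, 8, 1, 12, 11, 5, 3]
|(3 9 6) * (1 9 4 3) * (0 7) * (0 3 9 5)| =8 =|(0 7 3 4 9 6 1 5)|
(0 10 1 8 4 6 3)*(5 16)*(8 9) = (0 10 1 9 8 4 6 3)(5 16) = [10, 9, 2, 0, 6, 16, 3, 7, 4, 8, 1, 11, 12, 13, 14, 15, 5]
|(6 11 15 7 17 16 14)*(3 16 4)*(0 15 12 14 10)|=8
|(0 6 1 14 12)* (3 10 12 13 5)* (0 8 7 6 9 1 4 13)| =|(0 9 1 14)(3 10 12 8 7 6 4 13 5)| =36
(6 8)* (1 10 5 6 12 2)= (1 10 5 6 8 12 2)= [0, 10, 1, 3, 4, 6, 8, 7, 12, 9, 5, 11, 2]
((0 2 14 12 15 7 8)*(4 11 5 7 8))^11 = (0 8 15 12 14 2)(4 7 5 11)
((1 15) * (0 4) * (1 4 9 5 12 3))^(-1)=((0 9 5 12 3 1 15 4))^(-1)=(0 4 15 1 3 12 5 9)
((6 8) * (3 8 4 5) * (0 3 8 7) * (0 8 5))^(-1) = ((0 3 7 8 6 4))^(-1) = (0 4 6 8 7 3)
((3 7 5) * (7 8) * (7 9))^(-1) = (3 5 7 9 8) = ((3 8 9 7 5))^(-1)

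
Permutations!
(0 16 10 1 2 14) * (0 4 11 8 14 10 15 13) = (0 16 15 13)(1 2 10)(4 11 8 14) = [16, 2, 10, 3, 11, 5, 6, 7, 14, 9, 1, 8, 12, 0, 4, 13, 15]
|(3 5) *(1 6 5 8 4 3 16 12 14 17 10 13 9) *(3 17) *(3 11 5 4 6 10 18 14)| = 44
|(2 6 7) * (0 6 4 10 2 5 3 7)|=|(0 6)(2 4 10)(3 7 5)|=6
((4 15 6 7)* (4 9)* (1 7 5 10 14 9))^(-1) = (1 7)(4 9 14 10 5 6 15)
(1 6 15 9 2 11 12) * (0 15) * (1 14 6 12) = (0 15 9 2 11 1 12 14 6) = [15, 12, 11, 3, 4, 5, 0, 7, 8, 2, 10, 1, 14, 13, 6, 9]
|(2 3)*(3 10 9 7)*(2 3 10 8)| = |(2 8)(7 10 9)| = 6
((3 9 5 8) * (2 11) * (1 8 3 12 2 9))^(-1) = (1 3 5 9 11 2 12 8)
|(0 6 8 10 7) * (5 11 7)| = |(0 6 8 10 5 11 7)| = 7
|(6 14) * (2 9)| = |(2 9)(6 14)| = 2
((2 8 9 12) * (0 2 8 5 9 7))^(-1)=(0 7 8 12 9 5 2)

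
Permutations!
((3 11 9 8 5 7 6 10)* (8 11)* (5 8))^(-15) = (9 11)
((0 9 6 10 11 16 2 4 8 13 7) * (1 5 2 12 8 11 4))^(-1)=(0 7 13 8 12 16 11 4 10 6 9)(1 2 5)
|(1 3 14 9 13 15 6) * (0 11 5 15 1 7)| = 30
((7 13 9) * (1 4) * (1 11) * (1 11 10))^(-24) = ((1 4 10)(7 13 9))^(-24) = (13)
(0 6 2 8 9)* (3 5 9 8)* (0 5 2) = [6, 1, 3, 2, 4, 9, 0, 7, 8, 5] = (0 6)(2 3)(5 9)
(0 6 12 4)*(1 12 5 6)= (0 1 12 4)(5 6)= [1, 12, 2, 3, 0, 6, 5, 7, 8, 9, 10, 11, 4]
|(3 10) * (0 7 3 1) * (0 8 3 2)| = 12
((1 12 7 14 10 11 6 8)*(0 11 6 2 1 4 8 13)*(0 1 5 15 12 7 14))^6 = ((0 11 2 5 15 12 14 10 6 13 1 7)(4 8))^6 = (0 14)(1 15)(2 6)(5 13)(7 12)(10 11)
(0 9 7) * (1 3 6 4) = (0 9 7)(1 3 6 4) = [9, 3, 2, 6, 1, 5, 4, 0, 8, 7]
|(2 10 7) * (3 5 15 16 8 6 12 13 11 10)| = 12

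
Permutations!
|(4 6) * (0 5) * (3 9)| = |(0 5)(3 9)(4 6)| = 2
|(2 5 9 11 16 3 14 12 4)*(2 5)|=8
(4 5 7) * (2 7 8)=(2 7 4 5 8)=[0, 1, 7, 3, 5, 8, 6, 4, 2]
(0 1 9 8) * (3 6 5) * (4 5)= (0 1 9 8)(3 6 4 5)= [1, 9, 2, 6, 5, 3, 4, 7, 0, 8]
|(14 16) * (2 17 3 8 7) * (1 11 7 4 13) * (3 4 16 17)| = |(1 11 7 2 3 8 16 14 17 4 13)| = 11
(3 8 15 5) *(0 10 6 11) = (0 10 6 11)(3 8 15 5) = [10, 1, 2, 8, 4, 3, 11, 7, 15, 9, 6, 0, 12, 13, 14, 5]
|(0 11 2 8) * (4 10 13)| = |(0 11 2 8)(4 10 13)| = 12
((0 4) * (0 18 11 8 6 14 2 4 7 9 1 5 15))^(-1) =((0 7 9 1 5 15)(2 4 18 11 8 6 14))^(-1) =(0 15 5 1 9 7)(2 14 6 8 11 18 4)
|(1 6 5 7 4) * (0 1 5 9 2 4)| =8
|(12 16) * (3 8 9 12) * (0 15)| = 10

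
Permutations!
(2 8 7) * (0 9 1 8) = [9, 8, 0, 3, 4, 5, 6, 2, 7, 1] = (0 9 1 8 7 2)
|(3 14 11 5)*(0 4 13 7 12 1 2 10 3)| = |(0 4 13 7 12 1 2 10 3 14 11 5)| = 12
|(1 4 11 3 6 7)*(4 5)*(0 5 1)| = 7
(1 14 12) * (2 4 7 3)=(1 14 12)(2 4 7 3)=[0, 14, 4, 2, 7, 5, 6, 3, 8, 9, 10, 11, 1, 13, 12]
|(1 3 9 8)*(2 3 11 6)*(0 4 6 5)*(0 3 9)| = 10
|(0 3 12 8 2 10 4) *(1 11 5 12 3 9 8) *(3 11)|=|(0 9 8 2 10 4)(1 3 11 5 12)|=30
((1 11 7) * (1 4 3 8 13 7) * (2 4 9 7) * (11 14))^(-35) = ((1 14 11)(2 4 3 8 13)(7 9))^(-35) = (1 14 11)(7 9)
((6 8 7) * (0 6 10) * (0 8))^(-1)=((0 6)(7 10 8))^(-1)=(0 6)(7 8 10)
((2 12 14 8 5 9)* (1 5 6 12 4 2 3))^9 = (1 5 9 3)(2 4)(6 12 14 8)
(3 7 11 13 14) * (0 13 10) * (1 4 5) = [13, 4, 2, 7, 5, 1, 6, 11, 8, 9, 0, 10, 12, 14, 3] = (0 13 14 3 7 11 10)(1 4 5)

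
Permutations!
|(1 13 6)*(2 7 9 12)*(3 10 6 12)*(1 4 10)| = 21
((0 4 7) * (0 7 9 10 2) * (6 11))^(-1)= (0 2 10 9 4)(6 11)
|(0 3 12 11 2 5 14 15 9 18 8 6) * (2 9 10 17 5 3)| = |(0 2 3 12 11 9 18 8 6)(5 14 15 10 17)| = 45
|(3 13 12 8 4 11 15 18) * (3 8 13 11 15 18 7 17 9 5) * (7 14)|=|(3 11 18 8 4 15 14 7 17 9 5)(12 13)|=22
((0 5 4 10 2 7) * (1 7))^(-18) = (0 10 7 4 1 5 2)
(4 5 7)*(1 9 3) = (1 9 3)(4 5 7) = [0, 9, 2, 1, 5, 7, 6, 4, 8, 3]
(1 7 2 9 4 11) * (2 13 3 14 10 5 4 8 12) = (1 7 13 3 14 10 5 4 11)(2 9 8 12) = [0, 7, 9, 14, 11, 4, 6, 13, 12, 8, 5, 1, 2, 3, 10]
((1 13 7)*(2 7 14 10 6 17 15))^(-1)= (1 7 2 15 17 6 10 14 13)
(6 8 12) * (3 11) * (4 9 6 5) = (3 11)(4 9 6 8 12 5) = [0, 1, 2, 11, 9, 4, 8, 7, 12, 6, 10, 3, 5]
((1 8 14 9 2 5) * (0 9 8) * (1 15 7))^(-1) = ((0 9 2 5 15 7 1)(8 14))^(-1) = (0 1 7 15 5 2 9)(8 14)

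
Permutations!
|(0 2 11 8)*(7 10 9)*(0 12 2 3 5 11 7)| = 10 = |(0 3 5 11 8 12 2 7 10 9)|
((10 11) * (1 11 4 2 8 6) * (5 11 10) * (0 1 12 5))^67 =((0 1 10 4 2 8 6 12 5 11))^67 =(0 12 2 1 5 8 10 11 6 4)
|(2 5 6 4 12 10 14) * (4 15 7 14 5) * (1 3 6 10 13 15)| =|(1 3 6)(2 4 12 13 15 7 14)(5 10)| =42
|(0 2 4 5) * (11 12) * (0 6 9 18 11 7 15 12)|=|(0 2 4 5 6 9 18 11)(7 15 12)|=24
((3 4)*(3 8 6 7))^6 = ((3 4 8 6 7))^6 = (3 4 8 6 7)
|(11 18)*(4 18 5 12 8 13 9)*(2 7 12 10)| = 11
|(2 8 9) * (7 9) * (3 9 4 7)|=|(2 8 3 9)(4 7)|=4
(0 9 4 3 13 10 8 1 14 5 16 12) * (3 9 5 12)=[5, 14, 2, 13, 9, 16, 6, 7, 1, 4, 8, 11, 0, 10, 12, 15, 3]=(0 5 16 3 13 10 8 1 14 12)(4 9)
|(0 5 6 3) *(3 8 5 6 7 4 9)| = 8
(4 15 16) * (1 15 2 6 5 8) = (1 15 16 4 2 6 5 8) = [0, 15, 6, 3, 2, 8, 5, 7, 1, 9, 10, 11, 12, 13, 14, 16, 4]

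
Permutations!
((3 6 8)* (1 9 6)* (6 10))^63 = (1 6)(3 10)(8 9)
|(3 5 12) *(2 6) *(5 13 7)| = |(2 6)(3 13 7 5 12)| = 10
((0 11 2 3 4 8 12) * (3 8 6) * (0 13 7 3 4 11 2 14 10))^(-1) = ((0 2 8 12 13 7 3 11 14 10)(4 6))^(-1) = (0 10 14 11 3 7 13 12 8 2)(4 6)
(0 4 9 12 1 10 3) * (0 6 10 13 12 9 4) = (1 13 12)(3 6 10) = [0, 13, 2, 6, 4, 5, 10, 7, 8, 9, 3, 11, 1, 12]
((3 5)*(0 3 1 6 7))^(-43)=((0 3 5 1 6 7))^(-43)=(0 7 6 1 5 3)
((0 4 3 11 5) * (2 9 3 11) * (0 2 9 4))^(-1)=(2 5 11 4)(3 9)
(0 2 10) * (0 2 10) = [10, 1, 0, 3, 4, 5, 6, 7, 8, 9, 2] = (0 10 2)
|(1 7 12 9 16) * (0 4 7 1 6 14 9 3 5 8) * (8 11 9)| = 12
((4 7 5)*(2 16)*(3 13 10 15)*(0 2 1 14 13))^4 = (0 14 3 1 15 16 10 2 13)(4 7 5)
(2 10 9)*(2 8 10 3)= (2 3)(8 10 9)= [0, 1, 3, 2, 4, 5, 6, 7, 10, 8, 9]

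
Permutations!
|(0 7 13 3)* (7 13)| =|(0 13 3)| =3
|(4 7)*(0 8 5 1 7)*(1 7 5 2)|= 7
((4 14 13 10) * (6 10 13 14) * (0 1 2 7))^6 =(14)(0 2)(1 7)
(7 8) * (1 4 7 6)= (1 4 7 8 6)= [0, 4, 2, 3, 7, 5, 1, 8, 6]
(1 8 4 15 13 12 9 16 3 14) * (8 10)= [0, 10, 2, 14, 15, 5, 6, 7, 4, 16, 8, 11, 9, 12, 1, 13, 3]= (1 10 8 4 15 13 12 9 16 3 14)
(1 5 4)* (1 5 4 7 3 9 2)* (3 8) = (1 4 5 7 8 3 9 2) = [0, 4, 1, 9, 5, 7, 6, 8, 3, 2]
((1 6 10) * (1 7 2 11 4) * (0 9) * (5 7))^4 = ((0 9)(1 6 10 5 7 2 11 4))^4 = (1 7)(2 6)(4 5)(10 11)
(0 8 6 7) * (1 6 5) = [8, 6, 2, 3, 4, 1, 7, 0, 5] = (0 8 5 1 6 7)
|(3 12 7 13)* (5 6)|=4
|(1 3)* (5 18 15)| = |(1 3)(5 18 15)| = 6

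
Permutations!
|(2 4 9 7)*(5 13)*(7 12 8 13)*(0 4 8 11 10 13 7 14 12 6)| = 12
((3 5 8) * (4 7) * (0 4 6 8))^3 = (0 6 5 7 3 4 8)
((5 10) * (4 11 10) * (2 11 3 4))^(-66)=(2 10)(5 11)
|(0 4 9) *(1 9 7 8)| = 6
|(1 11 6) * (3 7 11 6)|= |(1 6)(3 7 11)|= 6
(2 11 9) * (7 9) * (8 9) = [0, 1, 11, 3, 4, 5, 6, 8, 9, 2, 10, 7] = (2 11 7 8 9)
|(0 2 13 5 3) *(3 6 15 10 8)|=9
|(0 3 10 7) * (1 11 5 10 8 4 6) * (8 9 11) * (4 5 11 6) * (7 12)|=|(0 3 9 6 1 8 5 10 12 7)|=10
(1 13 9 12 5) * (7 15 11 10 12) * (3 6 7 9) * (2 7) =(1 13 3 6 2 7 15 11 10 12 5) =[0, 13, 7, 6, 4, 1, 2, 15, 8, 9, 12, 10, 5, 3, 14, 11]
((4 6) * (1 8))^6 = (8)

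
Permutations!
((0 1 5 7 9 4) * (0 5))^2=((0 1)(4 5 7 9))^2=(4 7)(5 9)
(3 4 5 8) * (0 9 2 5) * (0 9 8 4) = (0 8 3)(2 5 4 9) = [8, 1, 5, 0, 9, 4, 6, 7, 3, 2]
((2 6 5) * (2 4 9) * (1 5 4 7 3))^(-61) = ((1 5 7 3)(2 6 4 9))^(-61) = (1 3 7 5)(2 9 4 6)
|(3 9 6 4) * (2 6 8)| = 6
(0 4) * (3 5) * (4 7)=(0 7 4)(3 5)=[7, 1, 2, 5, 0, 3, 6, 4]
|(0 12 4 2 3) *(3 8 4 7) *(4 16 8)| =4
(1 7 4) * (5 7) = [0, 5, 2, 3, 1, 7, 6, 4] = (1 5 7 4)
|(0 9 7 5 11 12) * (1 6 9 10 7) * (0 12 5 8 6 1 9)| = 10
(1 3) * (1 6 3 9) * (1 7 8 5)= [0, 9, 2, 6, 4, 1, 3, 8, 5, 7]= (1 9 7 8 5)(3 6)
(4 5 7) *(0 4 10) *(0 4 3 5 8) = (0 3 5 7 10 4 8) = [3, 1, 2, 5, 8, 7, 6, 10, 0, 9, 4]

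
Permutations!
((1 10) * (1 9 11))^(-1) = ((1 10 9 11))^(-1) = (1 11 9 10)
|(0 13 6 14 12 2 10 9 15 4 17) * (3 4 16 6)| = |(0 13 3 4 17)(2 10 9 15 16 6 14 12)| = 40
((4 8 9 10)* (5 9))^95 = ((4 8 5 9 10))^95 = (10)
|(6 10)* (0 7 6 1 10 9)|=4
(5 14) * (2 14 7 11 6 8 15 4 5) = (2 14)(4 5 7 11 6 8 15) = [0, 1, 14, 3, 5, 7, 8, 11, 15, 9, 10, 6, 12, 13, 2, 4]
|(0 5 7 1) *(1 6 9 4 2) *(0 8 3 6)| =21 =|(0 5 7)(1 8 3 6 9 4 2)|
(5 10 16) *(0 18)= [18, 1, 2, 3, 4, 10, 6, 7, 8, 9, 16, 11, 12, 13, 14, 15, 5, 17, 0]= (0 18)(5 10 16)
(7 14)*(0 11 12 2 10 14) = [11, 1, 10, 3, 4, 5, 6, 0, 8, 9, 14, 12, 2, 13, 7] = (0 11 12 2 10 14 7)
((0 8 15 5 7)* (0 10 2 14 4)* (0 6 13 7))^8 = (15)(2 14 4 6 13 7 10)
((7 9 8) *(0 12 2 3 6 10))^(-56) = (0 6 2)(3 12 10)(7 9 8)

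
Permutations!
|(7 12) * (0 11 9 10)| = 4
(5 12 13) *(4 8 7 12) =(4 8 7 12 13 5) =[0, 1, 2, 3, 8, 4, 6, 12, 7, 9, 10, 11, 13, 5]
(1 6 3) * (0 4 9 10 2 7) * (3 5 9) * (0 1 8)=(0 4 3 8)(1 6 5 9 10 2 7)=[4, 6, 7, 8, 3, 9, 5, 1, 0, 10, 2]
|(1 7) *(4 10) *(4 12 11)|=|(1 7)(4 10 12 11)|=4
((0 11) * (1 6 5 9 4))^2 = (11)(1 5 4 6 9)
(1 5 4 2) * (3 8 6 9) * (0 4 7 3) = (0 4 2 1 5 7 3 8 6 9) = [4, 5, 1, 8, 2, 7, 9, 3, 6, 0]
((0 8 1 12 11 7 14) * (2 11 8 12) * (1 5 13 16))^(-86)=((0 12 8 5 13 16 1 2 11 7 14))^(-86)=(0 8 13 1 11 14 12 5 16 2 7)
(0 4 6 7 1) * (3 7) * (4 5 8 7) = (0 5 8 7 1)(3 4 6) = [5, 0, 2, 4, 6, 8, 3, 1, 7]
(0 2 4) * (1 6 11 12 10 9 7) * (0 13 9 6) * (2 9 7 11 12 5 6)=[9, 0, 4, 3, 13, 6, 12, 1, 8, 11, 2, 5, 10, 7]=(0 9 11 5 6 12 10 2 4 13 7 1)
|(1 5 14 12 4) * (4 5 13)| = 3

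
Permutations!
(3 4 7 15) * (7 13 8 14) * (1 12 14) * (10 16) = [0, 12, 2, 4, 13, 5, 6, 15, 1, 9, 16, 11, 14, 8, 7, 3, 10] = (1 12 14 7 15 3 4 13 8)(10 16)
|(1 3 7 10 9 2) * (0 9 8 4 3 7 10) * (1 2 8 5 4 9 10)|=14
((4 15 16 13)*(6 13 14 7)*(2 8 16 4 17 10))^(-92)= (2 17 6 14 8 10 13 7 16)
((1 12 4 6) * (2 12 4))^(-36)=((1 4 6)(2 12))^(-36)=(12)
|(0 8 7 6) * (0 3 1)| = |(0 8 7 6 3 1)| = 6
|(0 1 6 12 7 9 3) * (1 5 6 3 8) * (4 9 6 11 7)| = |(0 5 11 7 6 12 4 9 8 1 3)| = 11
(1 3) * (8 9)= (1 3)(8 9)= [0, 3, 2, 1, 4, 5, 6, 7, 9, 8]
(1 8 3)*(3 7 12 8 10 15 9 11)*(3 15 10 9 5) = (1 9 11 15 5 3)(7 12 8) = [0, 9, 2, 1, 4, 3, 6, 12, 7, 11, 10, 15, 8, 13, 14, 5]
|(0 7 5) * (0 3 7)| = 3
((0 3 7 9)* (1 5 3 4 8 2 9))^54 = (0 9 2 8 4)(1 3)(5 7)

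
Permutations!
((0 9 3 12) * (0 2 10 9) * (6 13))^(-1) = (2 12 3 9 10)(6 13)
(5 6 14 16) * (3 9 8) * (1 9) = (1 9 8 3)(5 6 14 16) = [0, 9, 2, 1, 4, 6, 14, 7, 3, 8, 10, 11, 12, 13, 16, 15, 5]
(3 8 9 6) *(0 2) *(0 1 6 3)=[2, 6, 1, 8, 4, 5, 0, 7, 9, 3]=(0 2 1 6)(3 8 9)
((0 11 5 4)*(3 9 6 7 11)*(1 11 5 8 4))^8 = (0 8 1 7 9)(3 4 11 5 6)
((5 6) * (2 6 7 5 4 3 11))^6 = (2 6 4 3 11)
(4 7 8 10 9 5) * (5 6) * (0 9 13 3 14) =(0 9 6 5 4 7 8 10 13 3 14) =[9, 1, 2, 14, 7, 4, 5, 8, 10, 6, 13, 11, 12, 3, 0]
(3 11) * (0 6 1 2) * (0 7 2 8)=(0 6 1 8)(2 7)(3 11)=[6, 8, 7, 11, 4, 5, 1, 2, 0, 9, 10, 3]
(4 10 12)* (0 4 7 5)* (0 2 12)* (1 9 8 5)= (0 4 10)(1 9 8 5 2 12 7)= [4, 9, 12, 3, 10, 2, 6, 1, 5, 8, 0, 11, 7]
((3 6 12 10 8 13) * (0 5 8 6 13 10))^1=((0 5 8 10 6 12)(3 13))^1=(0 5 8 10 6 12)(3 13)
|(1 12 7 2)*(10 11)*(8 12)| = 10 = |(1 8 12 7 2)(10 11)|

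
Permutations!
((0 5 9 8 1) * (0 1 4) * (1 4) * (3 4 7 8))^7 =(0 9 4 5 3)(1 7 8)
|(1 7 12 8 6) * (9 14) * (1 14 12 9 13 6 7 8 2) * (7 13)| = |(1 8 13 6 14 7 9 12 2)| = 9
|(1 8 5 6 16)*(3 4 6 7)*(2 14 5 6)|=12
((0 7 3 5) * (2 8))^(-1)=(0 5 3 7)(2 8)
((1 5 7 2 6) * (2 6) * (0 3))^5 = ((0 3)(1 5 7 6))^5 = (0 3)(1 5 7 6)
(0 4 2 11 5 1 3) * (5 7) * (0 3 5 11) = (0 4 2)(1 5)(7 11) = [4, 5, 0, 3, 2, 1, 6, 11, 8, 9, 10, 7]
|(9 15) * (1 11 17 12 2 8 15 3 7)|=10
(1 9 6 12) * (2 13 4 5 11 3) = (1 9 6 12)(2 13 4 5 11 3) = [0, 9, 13, 2, 5, 11, 12, 7, 8, 6, 10, 3, 1, 4]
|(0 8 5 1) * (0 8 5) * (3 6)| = 4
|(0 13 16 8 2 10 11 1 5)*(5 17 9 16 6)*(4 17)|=|(0 13 6 5)(1 4 17 9 16 8 2 10 11)|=36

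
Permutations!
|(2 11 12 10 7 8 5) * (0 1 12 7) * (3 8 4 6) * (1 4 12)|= 11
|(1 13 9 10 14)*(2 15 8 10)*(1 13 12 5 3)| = 28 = |(1 12 5 3)(2 15 8 10 14 13 9)|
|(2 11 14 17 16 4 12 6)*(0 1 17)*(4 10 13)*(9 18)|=12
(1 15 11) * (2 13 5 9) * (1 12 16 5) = (1 15 11 12 16 5 9 2 13) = [0, 15, 13, 3, 4, 9, 6, 7, 8, 2, 10, 12, 16, 1, 14, 11, 5]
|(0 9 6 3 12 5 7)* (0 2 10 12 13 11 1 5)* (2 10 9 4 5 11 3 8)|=12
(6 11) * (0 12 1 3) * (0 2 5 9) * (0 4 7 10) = (0 12 1 3 2 5 9 4 7 10)(6 11) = [12, 3, 5, 2, 7, 9, 11, 10, 8, 4, 0, 6, 1]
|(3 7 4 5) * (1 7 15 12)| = |(1 7 4 5 3 15 12)| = 7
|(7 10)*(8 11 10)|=|(7 8 11 10)|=4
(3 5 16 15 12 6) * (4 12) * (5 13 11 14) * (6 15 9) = (3 13 11 14 5 16 9 6)(4 12 15) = [0, 1, 2, 13, 12, 16, 3, 7, 8, 6, 10, 14, 15, 11, 5, 4, 9]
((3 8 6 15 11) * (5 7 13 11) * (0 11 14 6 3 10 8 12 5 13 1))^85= (0 3 1 8 7 10 5 11 12)(6 15 13 14)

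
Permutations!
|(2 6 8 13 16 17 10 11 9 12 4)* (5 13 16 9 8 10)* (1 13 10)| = 42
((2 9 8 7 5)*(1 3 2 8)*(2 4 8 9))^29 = ((1 3 4 8 7 5 9))^29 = (1 3 4 8 7 5 9)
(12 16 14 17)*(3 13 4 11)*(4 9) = (3 13 9 4 11)(12 16 14 17) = [0, 1, 2, 13, 11, 5, 6, 7, 8, 4, 10, 3, 16, 9, 17, 15, 14, 12]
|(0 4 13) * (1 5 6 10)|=12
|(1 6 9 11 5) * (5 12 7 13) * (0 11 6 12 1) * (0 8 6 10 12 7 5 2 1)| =12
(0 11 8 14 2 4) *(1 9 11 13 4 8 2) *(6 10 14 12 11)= (0 13 4)(1 9 6 10 14)(2 8 12 11)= [13, 9, 8, 3, 0, 5, 10, 7, 12, 6, 14, 2, 11, 4, 1]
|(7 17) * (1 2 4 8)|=4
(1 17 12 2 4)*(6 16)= (1 17 12 2 4)(6 16)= [0, 17, 4, 3, 1, 5, 16, 7, 8, 9, 10, 11, 2, 13, 14, 15, 6, 12]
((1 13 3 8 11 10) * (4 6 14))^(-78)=(14)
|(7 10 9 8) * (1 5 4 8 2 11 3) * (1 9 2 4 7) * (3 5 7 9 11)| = |(1 7 10 2 3 11 5 9 4 8)| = 10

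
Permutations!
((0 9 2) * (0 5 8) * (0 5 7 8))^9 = ((0 9 2 7 8 5))^9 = (0 7)(2 5)(8 9)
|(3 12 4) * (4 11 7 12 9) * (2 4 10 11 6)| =9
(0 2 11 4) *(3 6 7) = (0 2 11 4)(3 6 7) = [2, 1, 11, 6, 0, 5, 7, 3, 8, 9, 10, 4]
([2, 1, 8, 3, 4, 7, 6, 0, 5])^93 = (0 5 2 7 8)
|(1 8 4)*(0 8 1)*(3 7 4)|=|(0 8 3 7 4)|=5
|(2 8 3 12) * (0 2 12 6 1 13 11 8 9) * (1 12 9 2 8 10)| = 12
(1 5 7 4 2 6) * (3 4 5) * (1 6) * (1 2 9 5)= (1 3 4 9 5 7)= [0, 3, 2, 4, 9, 7, 6, 1, 8, 5]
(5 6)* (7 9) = (5 6)(7 9) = [0, 1, 2, 3, 4, 6, 5, 9, 8, 7]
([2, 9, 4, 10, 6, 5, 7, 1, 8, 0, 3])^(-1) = (0 9 1 7 6 4 2)(3 10)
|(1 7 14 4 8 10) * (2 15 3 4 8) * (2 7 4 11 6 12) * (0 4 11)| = |(0 4 7 14 8 10 1 11 6 12 2 15 3)| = 13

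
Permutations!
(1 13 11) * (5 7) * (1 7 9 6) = (1 13 11 7 5 9 6) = [0, 13, 2, 3, 4, 9, 1, 5, 8, 6, 10, 7, 12, 11]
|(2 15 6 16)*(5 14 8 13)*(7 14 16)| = |(2 15 6 7 14 8 13 5 16)| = 9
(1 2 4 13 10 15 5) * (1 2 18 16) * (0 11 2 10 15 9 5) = (0 11 2 4 13 15)(1 18 16)(5 10 9) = [11, 18, 4, 3, 13, 10, 6, 7, 8, 5, 9, 2, 12, 15, 14, 0, 1, 17, 16]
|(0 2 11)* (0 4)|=|(0 2 11 4)|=4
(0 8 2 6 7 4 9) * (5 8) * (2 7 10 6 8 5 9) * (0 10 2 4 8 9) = (2 9 10 6)(7 8) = [0, 1, 9, 3, 4, 5, 2, 8, 7, 10, 6]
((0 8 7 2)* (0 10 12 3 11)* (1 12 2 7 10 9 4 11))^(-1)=(0 11 4 9 2 10 8)(1 3 12)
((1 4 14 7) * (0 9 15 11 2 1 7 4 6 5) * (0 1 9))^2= (1 5 6)(2 15)(9 11)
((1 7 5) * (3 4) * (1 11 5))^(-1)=((1 7)(3 4)(5 11))^(-1)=(1 7)(3 4)(5 11)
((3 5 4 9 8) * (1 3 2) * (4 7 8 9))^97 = ((9)(1 3 5 7 8 2))^97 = (9)(1 3 5 7 8 2)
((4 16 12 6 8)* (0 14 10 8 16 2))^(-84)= (16)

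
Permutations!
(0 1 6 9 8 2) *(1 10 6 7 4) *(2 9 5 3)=[10, 7, 0, 2, 1, 3, 5, 4, 9, 8, 6]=(0 10 6 5 3 2)(1 7 4)(8 9)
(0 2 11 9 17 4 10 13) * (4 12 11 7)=(0 2 7 4 10 13)(9 17 12 11)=[2, 1, 7, 3, 10, 5, 6, 4, 8, 17, 13, 9, 11, 0, 14, 15, 16, 12]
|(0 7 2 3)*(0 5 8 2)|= |(0 7)(2 3 5 8)|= 4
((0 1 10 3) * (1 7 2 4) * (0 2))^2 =(1 3 4 10 2)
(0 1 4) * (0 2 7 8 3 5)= (0 1 4 2 7 8 3 5)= [1, 4, 7, 5, 2, 0, 6, 8, 3]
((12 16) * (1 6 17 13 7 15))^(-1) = ((1 6 17 13 7 15)(12 16))^(-1) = (1 15 7 13 17 6)(12 16)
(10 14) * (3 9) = (3 9)(10 14) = [0, 1, 2, 9, 4, 5, 6, 7, 8, 3, 14, 11, 12, 13, 10]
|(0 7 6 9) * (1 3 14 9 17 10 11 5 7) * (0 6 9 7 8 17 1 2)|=30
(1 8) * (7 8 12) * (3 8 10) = (1 12 7 10 3 8) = [0, 12, 2, 8, 4, 5, 6, 10, 1, 9, 3, 11, 7]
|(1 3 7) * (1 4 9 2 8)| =7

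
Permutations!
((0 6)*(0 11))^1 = ((0 6 11))^1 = (0 6 11)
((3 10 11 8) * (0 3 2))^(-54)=(11)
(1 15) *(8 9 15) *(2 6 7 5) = [0, 8, 6, 3, 4, 2, 7, 5, 9, 15, 10, 11, 12, 13, 14, 1] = (1 8 9 15)(2 6 7 5)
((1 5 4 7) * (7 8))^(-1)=(1 7 8 4 5)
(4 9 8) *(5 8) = [0, 1, 2, 3, 9, 8, 6, 7, 4, 5] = (4 9 5 8)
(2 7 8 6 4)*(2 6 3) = (2 7 8 3)(4 6) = [0, 1, 7, 2, 6, 5, 4, 8, 3]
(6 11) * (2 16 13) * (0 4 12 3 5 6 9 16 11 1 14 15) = (0 4 12 3 5 6 1 14 15)(2 11 9 16 13) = [4, 14, 11, 5, 12, 6, 1, 7, 8, 16, 10, 9, 3, 2, 15, 0, 13]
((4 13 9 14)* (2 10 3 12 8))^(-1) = (2 8 12 3 10)(4 14 9 13)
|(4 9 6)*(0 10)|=6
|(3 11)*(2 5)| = 2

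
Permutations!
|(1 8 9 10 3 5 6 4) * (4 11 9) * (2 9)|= 21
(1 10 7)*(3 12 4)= (1 10 7)(3 12 4)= [0, 10, 2, 12, 3, 5, 6, 1, 8, 9, 7, 11, 4]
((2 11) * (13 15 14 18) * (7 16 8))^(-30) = (13 14)(15 18)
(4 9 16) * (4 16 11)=(16)(4 9 11)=[0, 1, 2, 3, 9, 5, 6, 7, 8, 11, 10, 4, 12, 13, 14, 15, 16]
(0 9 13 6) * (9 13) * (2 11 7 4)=[13, 1, 11, 3, 2, 5, 0, 4, 8, 9, 10, 7, 12, 6]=(0 13 6)(2 11 7 4)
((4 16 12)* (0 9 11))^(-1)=((0 9 11)(4 16 12))^(-1)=(0 11 9)(4 12 16)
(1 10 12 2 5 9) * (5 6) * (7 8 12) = (1 10 7 8 12 2 6 5 9) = [0, 10, 6, 3, 4, 9, 5, 8, 12, 1, 7, 11, 2]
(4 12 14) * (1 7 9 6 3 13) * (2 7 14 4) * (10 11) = (1 14 2 7 9 6 3 13)(4 12)(10 11) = [0, 14, 7, 13, 12, 5, 3, 9, 8, 6, 11, 10, 4, 1, 2]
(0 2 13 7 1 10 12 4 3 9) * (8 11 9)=(0 2 13 7 1 10 12 4 3 8 11 9)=[2, 10, 13, 8, 3, 5, 6, 1, 11, 0, 12, 9, 4, 7]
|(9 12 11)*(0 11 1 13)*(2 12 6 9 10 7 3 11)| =20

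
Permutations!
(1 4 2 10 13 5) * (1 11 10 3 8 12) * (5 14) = [0, 4, 3, 8, 2, 11, 6, 7, 12, 9, 13, 10, 1, 14, 5] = (1 4 2 3 8 12)(5 11 10 13 14)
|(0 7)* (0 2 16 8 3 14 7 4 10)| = |(0 4 10)(2 16 8 3 14 7)| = 6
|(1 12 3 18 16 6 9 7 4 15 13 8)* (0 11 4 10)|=15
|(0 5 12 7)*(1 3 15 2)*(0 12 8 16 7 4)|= 28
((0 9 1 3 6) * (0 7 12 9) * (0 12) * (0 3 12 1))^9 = ((0 1 12 9)(3 6 7))^9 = (0 1 12 9)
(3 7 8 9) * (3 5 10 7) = (5 10 7 8 9) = [0, 1, 2, 3, 4, 10, 6, 8, 9, 5, 7]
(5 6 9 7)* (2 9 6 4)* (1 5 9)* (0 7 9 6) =(9)(0 7 6)(1 5 4 2) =[7, 5, 1, 3, 2, 4, 0, 6, 8, 9]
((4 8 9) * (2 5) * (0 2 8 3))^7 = (9)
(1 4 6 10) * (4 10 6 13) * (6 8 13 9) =(1 10)(4 9 6 8 13) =[0, 10, 2, 3, 9, 5, 8, 7, 13, 6, 1, 11, 12, 4]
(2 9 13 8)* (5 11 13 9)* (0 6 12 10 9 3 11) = [6, 1, 5, 11, 4, 0, 12, 7, 2, 3, 9, 13, 10, 8] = (0 6 12 10 9 3 11 13 8 2 5)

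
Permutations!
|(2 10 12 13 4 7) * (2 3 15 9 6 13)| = 21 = |(2 10 12)(3 15 9 6 13 4 7)|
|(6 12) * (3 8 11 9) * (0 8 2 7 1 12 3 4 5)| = 6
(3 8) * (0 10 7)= (0 10 7)(3 8)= [10, 1, 2, 8, 4, 5, 6, 0, 3, 9, 7]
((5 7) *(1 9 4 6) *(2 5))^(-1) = (1 6 4 9)(2 7 5)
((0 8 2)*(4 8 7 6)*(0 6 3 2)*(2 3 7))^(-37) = ((0 2 6 4 8))^(-37) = (0 4 2 8 6)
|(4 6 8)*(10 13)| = |(4 6 8)(10 13)| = 6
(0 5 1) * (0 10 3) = (0 5 1 10 3) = [5, 10, 2, 0, 4, 1, 6, 7, 8, 9, 3]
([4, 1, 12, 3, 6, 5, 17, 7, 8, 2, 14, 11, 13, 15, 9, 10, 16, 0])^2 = [6, 1, 13, 3, 17, 5, 0, 7, 8, 12, 9, 11, 15, 10, 2, 14, 16, 4]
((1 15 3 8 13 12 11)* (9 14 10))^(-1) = ((1 15 3 8 13 12 11)(9 14 10))^(-1) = (1 11 12 13 8 3 15)(9 10 14)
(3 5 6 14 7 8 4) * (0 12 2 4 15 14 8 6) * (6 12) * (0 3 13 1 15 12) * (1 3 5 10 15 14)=(0 6 8 12 2 4 13 3 10 15 1 14 7)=[6, 14, 4, 10, 13, 5, 8, 0, 12, 9, 15, 11, 2, 3, 7, 1]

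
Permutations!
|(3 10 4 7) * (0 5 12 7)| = 7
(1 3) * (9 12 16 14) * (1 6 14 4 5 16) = (1 3 6 14 9 12)(4 5 16) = [0, 3, 2, 6, 5, 16, 14, 7, 8, 12, 10, 11, 1, 13, 9, 15, 4]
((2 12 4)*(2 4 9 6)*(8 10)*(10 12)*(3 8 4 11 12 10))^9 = (12)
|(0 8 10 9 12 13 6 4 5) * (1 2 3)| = |(0 8 10 9 12 13 6 4 5)(1 2 3)| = 9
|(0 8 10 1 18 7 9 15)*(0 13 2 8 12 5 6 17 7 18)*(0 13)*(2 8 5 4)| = |(18)(0 12 4 2 5 6 17 7 9 15)(1 13 8 10)| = 20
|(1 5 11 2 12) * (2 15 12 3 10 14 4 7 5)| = |(1 2 3 10 14 4 7 5 11 15 12)| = 11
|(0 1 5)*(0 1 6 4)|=6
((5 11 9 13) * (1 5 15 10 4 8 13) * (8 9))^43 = ((1 5 11 8 13 15 10 4 9))^43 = (1 4 15 8 5 9 10 13 11)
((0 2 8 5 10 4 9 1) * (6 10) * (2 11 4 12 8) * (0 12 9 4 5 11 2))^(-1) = (0 2)(1 9 10 6 5 11 8 12) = ((0 2)(1 12 8 11 5 6 10 9))^(-1)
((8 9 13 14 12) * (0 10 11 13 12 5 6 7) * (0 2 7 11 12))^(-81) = (0 9 8 12 10)(2 7)(5 14 13 11 6)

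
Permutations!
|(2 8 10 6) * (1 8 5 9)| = |(1 8 10 6 2 5 9)| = 7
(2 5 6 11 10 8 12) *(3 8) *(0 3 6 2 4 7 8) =(0 3)(2 5)(4 7 8 12)(6 11 10) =[3, 1, 5, 0, 7, 2, 11, 8, 12, 9, 6, 10, 4]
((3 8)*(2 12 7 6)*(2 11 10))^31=(2 12 7 6 11 10)(3 8)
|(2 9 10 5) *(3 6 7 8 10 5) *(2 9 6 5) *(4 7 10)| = |(2 6 10 3 5 9)(4 7 8)| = 6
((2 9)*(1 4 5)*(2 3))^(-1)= ((1 4 5)(2 9 3))^(-1)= (1 5 4)(2 3 9)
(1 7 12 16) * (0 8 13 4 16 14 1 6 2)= (0 8 13 4 16 6 2)(1 7 12 14)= [8, 7, 0, 3, 16, 5, 2, 12, 13, 9, 10, 11, 14, 4, 1, 15, 6]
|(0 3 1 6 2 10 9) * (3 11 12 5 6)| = 8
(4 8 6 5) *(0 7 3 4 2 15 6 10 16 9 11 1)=(0 7 3 4 8 10 16 9 11 1)(2 15 6 5)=[7, 0, 15, 4, 8, 2, 5, 3, 10, 11, 16, 1, 12, 13, 14, 6, 9]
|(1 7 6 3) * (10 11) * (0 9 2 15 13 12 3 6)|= 18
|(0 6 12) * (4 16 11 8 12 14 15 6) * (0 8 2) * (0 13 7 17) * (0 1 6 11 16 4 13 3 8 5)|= |(0 13 7 17 1 6 14 15 11 2 3 8 12 5)|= 14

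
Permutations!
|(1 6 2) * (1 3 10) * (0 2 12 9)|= 8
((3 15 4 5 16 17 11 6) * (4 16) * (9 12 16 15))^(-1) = ((3 9 12 16 17 11 6)(4 5))^(-1) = (3 6 11 17 16 12 9)(4 5)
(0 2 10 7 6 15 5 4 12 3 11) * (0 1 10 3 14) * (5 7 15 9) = (0 2 3 11 1 10 15 7 6 9 5 4 12 14) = [2, 10, 3, 11, 12, 4, 9, 6, 8, 5, 15, 1, 14, 13, 0, 7]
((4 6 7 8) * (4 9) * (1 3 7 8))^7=(1 3 7)(4 9 8 6)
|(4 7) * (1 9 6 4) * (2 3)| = 10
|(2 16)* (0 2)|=|(0 2 16)|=3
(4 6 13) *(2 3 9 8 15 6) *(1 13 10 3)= (1 13 4 2)(3 9 8 15 6 10)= [0, 13, 1, 9, 2, 5, 10, 7, 15, 8, 3, 11, 12, 4, 14, 6]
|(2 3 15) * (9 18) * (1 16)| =|(1 16)(2 3 15)(9 18)| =6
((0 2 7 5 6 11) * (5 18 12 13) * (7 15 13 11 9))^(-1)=(0 11 12 18 7 9 6 5 13 15 2)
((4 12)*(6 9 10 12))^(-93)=((4 6 9 10 12))^(-93)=(4 9 12 6 10)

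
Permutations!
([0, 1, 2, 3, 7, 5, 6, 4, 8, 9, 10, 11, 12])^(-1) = (12)(4 7)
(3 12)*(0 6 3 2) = [6, 1, 0, 12, 4, 5, 3, 7, 8, 9, 10, 11, 2] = (0 6 3 12 2)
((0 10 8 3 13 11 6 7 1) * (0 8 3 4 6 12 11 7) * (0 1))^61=((0 10 3 13 7)(1 8 4 6)(11 12))^61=(0 10 3 13 7)(1 8 4 6)(11 12)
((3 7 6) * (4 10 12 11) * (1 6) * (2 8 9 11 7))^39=(1 11 6 4 3 10 2 12 8 7 9)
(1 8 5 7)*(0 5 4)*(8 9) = (0 5 7 1 9 8 4) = [5, 9, 2, 3, 0, 7, 6, 1, 4, 8]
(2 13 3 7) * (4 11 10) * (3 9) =(2 13 9 3 7)(4 11 10) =[0, 1, 13, 7, 11, 5, 6, 2, 8, 3, 4, 10, 12, 9]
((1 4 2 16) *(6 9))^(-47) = (1 4 2 16)(6 9)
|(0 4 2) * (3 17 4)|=5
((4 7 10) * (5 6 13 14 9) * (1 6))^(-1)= (1 5 9 14 13 6)(4 10 7)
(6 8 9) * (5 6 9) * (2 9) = (2 9)(5 6 8) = [0, 1, 9, 3, 4, 6, 8, 7, 5, 2]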